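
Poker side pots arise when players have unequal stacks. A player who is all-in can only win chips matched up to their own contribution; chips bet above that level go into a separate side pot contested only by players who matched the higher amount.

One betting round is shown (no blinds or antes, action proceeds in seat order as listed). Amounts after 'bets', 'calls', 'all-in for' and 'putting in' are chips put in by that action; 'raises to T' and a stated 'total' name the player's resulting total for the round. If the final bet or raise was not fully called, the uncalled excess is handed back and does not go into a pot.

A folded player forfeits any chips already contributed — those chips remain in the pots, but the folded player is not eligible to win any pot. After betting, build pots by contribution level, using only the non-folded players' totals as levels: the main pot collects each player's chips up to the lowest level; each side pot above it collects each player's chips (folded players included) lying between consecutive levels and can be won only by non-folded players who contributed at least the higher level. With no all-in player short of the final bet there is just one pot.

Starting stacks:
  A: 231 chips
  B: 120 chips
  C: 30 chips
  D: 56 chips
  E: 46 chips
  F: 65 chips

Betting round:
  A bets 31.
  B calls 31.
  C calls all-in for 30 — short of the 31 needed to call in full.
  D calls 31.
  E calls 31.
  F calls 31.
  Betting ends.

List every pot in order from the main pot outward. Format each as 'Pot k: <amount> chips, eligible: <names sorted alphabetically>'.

Contributions: A=31, B=31, C=30, D=31, E=31, F=31
Pot levels (distinct totals of non-folded players): 30, 31
Layer 1-30: 30 each from A, B, C, D, E, F = 30*6 = 180 chips; eligible A, B, C, D, E, F
Layer 31-31: 1 each from A, B, D, E, F = 1*5 = 5 chips; eligible A, B, D, E, F

Pot 1: 180 chips, eligible: A, B, C, D, E, F
Pot 2: 5 chips, eligible: A, B, D, E, F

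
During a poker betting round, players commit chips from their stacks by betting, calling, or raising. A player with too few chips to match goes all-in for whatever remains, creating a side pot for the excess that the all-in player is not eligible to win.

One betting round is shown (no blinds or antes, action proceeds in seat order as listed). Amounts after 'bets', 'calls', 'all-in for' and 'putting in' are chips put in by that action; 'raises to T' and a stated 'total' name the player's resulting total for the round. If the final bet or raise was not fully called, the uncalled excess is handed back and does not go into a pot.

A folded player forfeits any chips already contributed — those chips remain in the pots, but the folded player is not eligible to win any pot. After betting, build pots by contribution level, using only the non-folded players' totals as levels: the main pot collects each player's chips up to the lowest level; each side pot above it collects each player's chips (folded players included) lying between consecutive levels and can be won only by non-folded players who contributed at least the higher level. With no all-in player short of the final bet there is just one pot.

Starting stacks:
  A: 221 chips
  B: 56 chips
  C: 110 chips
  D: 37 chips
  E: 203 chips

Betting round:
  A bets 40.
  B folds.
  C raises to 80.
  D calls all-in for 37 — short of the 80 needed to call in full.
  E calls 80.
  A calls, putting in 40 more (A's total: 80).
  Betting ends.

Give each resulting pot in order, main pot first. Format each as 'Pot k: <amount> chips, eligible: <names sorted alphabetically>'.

Pot 1: 148 chips, eligible: A, C, D, E
Pot 2: 129 chips, eligible: A, C, E

Derivation:
Contributions: A=80, C=80, D=37, E=80
Folded: B
Pot levels (distinct totals of non-folded players): 37, 80
Layer 1-37: 37 each from A, C, D, E = 37*4 = 148 chips; eligible A, C, D, E
Layer 38-80: 43 each from A, C, E = 43*3 = 129 chips; eligible A, C, E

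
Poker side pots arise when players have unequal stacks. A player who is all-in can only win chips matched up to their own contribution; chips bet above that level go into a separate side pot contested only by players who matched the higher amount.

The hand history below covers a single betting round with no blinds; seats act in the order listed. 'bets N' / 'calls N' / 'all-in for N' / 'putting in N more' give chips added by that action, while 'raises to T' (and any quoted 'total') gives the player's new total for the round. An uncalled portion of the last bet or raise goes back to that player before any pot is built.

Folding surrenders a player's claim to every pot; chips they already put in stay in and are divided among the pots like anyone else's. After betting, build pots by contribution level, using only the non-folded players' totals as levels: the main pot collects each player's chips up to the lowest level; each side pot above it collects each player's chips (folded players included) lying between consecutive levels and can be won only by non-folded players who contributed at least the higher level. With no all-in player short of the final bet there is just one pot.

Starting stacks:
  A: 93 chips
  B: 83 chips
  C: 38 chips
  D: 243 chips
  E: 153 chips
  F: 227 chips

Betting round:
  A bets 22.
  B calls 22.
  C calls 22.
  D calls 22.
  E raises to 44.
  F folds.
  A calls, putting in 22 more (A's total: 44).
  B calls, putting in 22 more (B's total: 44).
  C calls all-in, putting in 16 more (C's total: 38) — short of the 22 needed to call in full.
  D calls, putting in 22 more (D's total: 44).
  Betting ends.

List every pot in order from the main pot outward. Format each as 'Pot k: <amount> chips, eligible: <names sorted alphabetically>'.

Contributions: A=44, B=44, C=38, D=44, E=44
Folded: F
Pot levels (distinct totals of non-folded players): 38, 44
Layer 1-38: 38 each from A, B, C, D, E = 38*5 = 190 chips; eligible A, B, C, D, E
Layer 39-44: 6 each from A, B, D, E = 6*4 = 24 chips; eligible A, B, D, E

Pot 1: 190 chips, eligible: A, B, C, D, E
Pot 2: 24 chips, eligible: A, B, D, E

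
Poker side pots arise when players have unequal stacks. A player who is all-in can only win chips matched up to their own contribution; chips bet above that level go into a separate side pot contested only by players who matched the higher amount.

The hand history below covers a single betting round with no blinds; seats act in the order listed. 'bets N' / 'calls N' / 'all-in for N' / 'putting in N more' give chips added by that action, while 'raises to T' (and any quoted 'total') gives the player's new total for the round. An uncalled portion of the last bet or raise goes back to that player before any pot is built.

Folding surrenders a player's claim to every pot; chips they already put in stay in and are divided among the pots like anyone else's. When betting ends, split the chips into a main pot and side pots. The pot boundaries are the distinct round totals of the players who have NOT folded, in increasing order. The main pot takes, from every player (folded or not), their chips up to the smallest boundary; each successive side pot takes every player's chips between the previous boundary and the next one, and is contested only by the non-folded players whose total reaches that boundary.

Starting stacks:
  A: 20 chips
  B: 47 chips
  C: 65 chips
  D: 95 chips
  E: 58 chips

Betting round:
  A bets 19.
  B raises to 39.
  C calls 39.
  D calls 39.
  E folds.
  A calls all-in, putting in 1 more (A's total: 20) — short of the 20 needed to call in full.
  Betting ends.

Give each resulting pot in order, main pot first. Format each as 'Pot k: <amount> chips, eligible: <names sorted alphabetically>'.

Pot 1: 80 chips, eligible: A, B, C, D
Pot 2: 57 chips, eligible: B, C, D

Derivation:
Contributions: A=20, B=39, C=39, D=39
Folded: E
Pot levels (distinct totals of non-folded players): 20, 39
Layer 1-20: 20 each from A, B, C, D = 20*4 = 80 chips; eligible A, B, C, D
Layer 21-39: 19 each from B, C, D = 19*3 = 57 chips; eligible B, C, D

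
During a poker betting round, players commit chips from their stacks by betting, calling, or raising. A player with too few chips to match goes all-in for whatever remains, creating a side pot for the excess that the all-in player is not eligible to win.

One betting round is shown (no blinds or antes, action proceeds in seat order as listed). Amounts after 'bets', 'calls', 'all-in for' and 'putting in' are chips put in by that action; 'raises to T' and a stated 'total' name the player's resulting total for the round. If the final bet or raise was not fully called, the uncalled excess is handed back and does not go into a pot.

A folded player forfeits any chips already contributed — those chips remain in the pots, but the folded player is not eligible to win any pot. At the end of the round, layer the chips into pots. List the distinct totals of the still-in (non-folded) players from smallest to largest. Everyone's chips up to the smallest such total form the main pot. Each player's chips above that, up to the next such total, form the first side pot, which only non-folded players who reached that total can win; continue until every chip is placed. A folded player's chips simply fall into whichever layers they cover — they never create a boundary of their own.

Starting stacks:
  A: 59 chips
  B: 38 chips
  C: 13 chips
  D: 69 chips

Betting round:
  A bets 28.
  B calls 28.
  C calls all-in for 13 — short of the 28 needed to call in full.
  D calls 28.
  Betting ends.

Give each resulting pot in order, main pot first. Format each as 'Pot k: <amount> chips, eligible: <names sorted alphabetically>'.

Contributions: A=28, B=28, C=13, D=28
Pot levels (distinct totals of non-folded players): 13, 28
Layer 1-13: 13 each from A, B, C, D = 13*4 = 52 chips; eligible A, B, C, D
Layer 14-28: 15 each from A, B, D = 15*3 = 45 chips; eligible A, B, D

Pot 1: 52 chips, eligible: A, B, C, D
Pot 2: 45 chips, eligible: A, B, D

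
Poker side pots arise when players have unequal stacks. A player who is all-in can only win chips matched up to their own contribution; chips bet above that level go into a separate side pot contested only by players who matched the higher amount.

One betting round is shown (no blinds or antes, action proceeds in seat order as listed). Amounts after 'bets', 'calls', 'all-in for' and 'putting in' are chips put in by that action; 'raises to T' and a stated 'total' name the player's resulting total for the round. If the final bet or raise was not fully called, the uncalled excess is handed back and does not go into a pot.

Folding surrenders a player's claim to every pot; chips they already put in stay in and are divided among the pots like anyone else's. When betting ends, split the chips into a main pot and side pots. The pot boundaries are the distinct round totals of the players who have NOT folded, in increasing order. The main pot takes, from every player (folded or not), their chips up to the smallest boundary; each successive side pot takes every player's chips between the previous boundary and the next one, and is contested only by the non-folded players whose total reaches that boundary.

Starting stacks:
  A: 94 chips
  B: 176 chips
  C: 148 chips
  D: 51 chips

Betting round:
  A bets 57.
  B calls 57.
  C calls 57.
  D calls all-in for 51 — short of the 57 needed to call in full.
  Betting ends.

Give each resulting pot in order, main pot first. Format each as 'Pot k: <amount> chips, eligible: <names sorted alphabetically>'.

Pot 1: 204 chips, eligible: A, B, C, D
Pot 2: 18 chips, eligible: A, B, C

Derivation:
Contributions: A=57, B=57, C=57, D=51
Pot levels (distinct totals of non-folded players): 51, 57
Layer 1-51: 51 each from A, B, C, D = 51*4 = 204 chips; eligible A, B, C, D
Layer 52-57: 6 each from A, B, C = 6*3 = 18 chips; eligible A, B, C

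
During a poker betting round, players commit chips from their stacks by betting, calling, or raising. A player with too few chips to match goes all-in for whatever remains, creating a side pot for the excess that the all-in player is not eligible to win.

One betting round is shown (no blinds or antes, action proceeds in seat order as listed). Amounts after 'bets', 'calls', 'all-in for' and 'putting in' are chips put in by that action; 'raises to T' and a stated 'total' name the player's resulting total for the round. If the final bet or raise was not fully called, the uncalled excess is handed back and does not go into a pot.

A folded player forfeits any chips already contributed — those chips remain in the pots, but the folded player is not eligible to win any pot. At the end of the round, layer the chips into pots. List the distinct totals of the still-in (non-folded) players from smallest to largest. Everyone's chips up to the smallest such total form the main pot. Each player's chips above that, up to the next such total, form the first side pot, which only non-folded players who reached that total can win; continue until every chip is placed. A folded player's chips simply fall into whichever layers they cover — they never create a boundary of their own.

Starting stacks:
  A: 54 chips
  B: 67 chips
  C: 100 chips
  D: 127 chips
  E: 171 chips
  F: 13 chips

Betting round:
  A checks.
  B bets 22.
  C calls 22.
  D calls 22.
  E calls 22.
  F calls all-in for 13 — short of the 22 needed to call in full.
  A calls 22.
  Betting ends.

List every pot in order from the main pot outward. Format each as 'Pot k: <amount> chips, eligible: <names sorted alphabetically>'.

Contributions: A=22, B=22, C=22, D=22, E=22, F=13
Pot levels (distinct totals of non-folded players): 13, 22
Layer 1-13: 13 each from A, B, C, D, E, F = 13*6 = 78 chips; eligible A, B, C, D, E, F
Layer 14-22: 9 each from A, B, C, D, E = 9*5 = 45 chips; eligible A, B, C, D, E

Pot 1: 78 chips, eligible: A, B, C, D, E, F
Pot 2: 45 chips, eligible: A, B, C, D, E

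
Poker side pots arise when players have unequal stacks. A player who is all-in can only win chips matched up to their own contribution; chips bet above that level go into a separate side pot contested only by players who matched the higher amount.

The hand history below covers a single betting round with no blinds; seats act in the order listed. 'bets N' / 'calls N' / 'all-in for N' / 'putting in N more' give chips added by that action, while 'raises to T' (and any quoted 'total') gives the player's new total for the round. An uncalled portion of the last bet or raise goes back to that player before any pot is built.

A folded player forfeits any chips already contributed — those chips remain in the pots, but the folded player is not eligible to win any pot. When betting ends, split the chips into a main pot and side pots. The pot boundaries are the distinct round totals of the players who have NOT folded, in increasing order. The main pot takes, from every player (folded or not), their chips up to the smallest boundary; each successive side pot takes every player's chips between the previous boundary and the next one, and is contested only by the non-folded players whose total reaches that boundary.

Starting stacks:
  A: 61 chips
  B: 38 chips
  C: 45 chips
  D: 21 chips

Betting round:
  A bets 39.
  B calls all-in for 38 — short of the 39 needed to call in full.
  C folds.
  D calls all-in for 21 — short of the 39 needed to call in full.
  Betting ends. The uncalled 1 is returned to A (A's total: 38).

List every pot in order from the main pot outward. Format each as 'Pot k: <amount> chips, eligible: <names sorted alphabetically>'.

Contributions (after 1 returned to A): A=38, B=38, D=21
Folded: C
Pot levels (distinct totals of non-folded players): 21, 38
Layer 1-21: 21 each from A, B, D = 21*3 = 63 chips; eligible A, B, D
Layer 22-38: 17 each from A, B = 17*2 = 34 chips; eligible A, B

Pot 1: 63 chips, eligible: A, B, D
Pot 2: 34 chips, eligible: A, B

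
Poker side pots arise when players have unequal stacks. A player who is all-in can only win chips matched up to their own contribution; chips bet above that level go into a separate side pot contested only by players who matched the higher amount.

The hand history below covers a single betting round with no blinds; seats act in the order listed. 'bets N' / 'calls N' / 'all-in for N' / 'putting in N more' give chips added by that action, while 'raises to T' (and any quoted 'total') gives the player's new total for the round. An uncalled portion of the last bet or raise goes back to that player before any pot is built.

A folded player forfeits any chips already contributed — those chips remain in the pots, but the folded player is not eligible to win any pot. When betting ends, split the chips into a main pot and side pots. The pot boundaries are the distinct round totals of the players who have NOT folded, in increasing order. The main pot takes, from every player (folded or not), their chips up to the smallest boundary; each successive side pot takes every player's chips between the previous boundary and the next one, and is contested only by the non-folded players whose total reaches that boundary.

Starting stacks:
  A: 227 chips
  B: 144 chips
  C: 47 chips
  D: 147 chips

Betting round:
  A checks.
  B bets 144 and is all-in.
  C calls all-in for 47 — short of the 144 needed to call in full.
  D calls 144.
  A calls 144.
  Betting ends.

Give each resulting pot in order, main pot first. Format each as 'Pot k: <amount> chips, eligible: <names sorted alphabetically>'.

Contributions: A=144, B=144, C=47, D=144
Pot levels (distinct totals of non-folded players): 47, 144
Layer 1-47: 47 each from A, B, C, D = 47*4 = 188 chips; eligible A, B, C, D
Layer 48-144: 97 each from A, B, D = 97*3 = 291 chips; eligible A, B, D

Pot 1: 188 chips, eligible: A, B, C, D
Pot 2: 291 chips, eligible: A, B, D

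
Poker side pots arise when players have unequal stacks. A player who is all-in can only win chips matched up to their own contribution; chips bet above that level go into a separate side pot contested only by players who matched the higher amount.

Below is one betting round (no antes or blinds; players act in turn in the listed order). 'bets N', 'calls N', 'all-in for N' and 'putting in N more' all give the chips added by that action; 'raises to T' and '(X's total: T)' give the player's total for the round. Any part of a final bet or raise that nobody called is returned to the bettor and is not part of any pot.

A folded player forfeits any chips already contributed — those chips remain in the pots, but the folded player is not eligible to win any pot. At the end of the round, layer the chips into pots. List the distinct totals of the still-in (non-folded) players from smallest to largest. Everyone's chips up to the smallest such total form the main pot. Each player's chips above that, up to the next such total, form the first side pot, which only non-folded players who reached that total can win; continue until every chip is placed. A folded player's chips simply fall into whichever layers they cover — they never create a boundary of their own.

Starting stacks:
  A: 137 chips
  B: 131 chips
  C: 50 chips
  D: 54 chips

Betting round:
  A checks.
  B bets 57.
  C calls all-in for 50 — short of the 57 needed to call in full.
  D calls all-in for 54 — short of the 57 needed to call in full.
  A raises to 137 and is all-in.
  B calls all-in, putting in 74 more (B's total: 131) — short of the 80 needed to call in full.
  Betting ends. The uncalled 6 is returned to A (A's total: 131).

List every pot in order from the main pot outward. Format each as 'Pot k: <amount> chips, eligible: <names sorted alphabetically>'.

Contributions (after 6 returned to A): A=131, B=131, C=50, D=54
Pot levels (distinct totals of non-folded players): 50, 54, 131
Layer 1-50: 50 each from A, B, C, D = 50*4 = 200 chips; eligible A, B, C, D
Layer 51-54: 4 each from A, B, D = 4*3 = 12 chips; eligible A, B, D
Layer 55-131: 77 each from A, B = 77*2 = 154 chips; eligible A, B

Pot 1: 200 chips, eligible: A, B, C, D
Pot 2: 12 chips, eligible: A, B, D
Pot 3: 154 chips, eligible: A, B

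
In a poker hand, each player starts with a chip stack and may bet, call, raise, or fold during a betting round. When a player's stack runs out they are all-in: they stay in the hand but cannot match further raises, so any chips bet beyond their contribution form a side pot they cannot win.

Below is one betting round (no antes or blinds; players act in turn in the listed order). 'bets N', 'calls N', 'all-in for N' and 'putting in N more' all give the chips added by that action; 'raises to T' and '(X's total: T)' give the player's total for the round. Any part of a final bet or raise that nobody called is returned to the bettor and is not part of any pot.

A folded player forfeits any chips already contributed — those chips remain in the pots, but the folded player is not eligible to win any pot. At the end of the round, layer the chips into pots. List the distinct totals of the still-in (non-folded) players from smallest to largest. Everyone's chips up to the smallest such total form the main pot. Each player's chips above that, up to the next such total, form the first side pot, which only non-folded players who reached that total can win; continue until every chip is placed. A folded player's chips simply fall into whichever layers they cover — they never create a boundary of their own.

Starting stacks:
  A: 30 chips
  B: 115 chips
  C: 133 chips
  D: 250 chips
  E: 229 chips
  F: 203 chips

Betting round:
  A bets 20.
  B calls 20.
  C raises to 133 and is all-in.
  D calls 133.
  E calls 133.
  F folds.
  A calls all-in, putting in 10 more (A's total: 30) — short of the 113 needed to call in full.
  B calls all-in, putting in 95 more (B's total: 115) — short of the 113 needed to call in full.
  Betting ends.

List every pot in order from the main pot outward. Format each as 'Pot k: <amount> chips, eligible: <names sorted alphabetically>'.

Contributions: A=30, B=115, C=133, D=133, E=133
Folded: F
Pot levels (distinct totals of non-folded players): 30, 115, 133
Layer 1-30: 30 each from A, B, C, D, E = 30*5 = 150 chips; eligible A, B, C, D, E
Layer 31-115: 85 each from B, C, D, E = 85*4 = 340 chips; eligible B, C, D, E
Layer 116-133: 18 each from C, D, E = 18*3 = 54 chips; eligible C, D, E

Pot 1: 150 chips, eligible: A, B, C, D, E
Pot 2: 340 chips, eligible: B, C, D, E
Pot 3: 54 chips, eligible: C, D, E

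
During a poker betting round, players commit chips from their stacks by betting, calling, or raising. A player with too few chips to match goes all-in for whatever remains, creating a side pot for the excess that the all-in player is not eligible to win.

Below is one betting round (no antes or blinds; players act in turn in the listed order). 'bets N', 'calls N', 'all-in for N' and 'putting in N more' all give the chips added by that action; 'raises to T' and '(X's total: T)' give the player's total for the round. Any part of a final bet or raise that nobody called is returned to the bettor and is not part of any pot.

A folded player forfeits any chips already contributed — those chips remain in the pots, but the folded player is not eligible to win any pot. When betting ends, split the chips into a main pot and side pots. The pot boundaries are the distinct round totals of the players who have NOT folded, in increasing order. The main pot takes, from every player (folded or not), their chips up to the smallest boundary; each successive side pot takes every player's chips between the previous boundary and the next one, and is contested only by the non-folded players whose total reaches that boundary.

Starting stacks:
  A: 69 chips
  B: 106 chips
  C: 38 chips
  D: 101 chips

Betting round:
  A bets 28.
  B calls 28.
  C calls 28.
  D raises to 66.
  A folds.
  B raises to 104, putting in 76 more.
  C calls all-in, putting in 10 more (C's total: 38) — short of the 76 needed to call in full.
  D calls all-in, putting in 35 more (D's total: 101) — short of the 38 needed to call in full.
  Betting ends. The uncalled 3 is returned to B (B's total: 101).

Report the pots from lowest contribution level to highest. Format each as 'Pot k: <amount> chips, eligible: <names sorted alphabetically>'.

Contributions (after 3 returned to B): A=28, B=101, C=38, D=101
Folded: A
Pot levels (distinct totals of non-folded players): 38, 101
Layer 1-38: A 28 + B 38 + C 38 + D 38 = 142 chips; eligible B, C, D
Layer 39-101: 63 each from B, D = 63*2 = 126 chips; eligible B, D

Pot 1: 142 chips, eligible: B, C, D
Pot 2: 126 chips, eligible: B, D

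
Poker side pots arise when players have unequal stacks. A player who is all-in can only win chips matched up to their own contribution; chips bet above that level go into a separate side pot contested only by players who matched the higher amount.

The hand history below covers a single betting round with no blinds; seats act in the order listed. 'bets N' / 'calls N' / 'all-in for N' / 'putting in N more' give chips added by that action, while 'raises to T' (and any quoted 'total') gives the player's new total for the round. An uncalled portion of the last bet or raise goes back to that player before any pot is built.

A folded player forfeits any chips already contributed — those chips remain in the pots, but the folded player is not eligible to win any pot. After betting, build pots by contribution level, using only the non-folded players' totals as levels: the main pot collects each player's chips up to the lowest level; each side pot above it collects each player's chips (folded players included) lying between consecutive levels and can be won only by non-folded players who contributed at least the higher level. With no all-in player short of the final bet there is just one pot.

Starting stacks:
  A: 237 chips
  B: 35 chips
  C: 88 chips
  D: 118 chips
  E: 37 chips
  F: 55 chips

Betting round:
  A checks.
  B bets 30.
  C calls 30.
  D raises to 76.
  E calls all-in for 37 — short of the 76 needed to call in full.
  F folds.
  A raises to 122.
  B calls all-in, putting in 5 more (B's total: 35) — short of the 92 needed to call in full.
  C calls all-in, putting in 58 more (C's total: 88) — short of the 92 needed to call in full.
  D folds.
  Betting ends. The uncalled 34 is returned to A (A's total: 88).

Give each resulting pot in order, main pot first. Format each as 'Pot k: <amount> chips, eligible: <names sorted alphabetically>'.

Contributions (after 34 returned to A): A=88, B=35, C=88, D=76, E=37
Folded: D, F
Pot levels (distinct totals of non-folded players): 35, 37, 88
Layer 1-35: 35 each from A, B, C, D, E = 35*5 = 175 chips; eligible A, B, C, E
Layer 36-37: 2 each from A, C, D, E = 2*4 = 8 chips; eligible A, C, E
Layer 38-88: A 51 + C 51 + D 39 = 141 chips; eligible A, C

Pot 1: 175 chips, eligible: A, B, C, E
Pot 2: 8 chips, eligible: A, C, E
Pot 3: 141 chips, eligible: A, C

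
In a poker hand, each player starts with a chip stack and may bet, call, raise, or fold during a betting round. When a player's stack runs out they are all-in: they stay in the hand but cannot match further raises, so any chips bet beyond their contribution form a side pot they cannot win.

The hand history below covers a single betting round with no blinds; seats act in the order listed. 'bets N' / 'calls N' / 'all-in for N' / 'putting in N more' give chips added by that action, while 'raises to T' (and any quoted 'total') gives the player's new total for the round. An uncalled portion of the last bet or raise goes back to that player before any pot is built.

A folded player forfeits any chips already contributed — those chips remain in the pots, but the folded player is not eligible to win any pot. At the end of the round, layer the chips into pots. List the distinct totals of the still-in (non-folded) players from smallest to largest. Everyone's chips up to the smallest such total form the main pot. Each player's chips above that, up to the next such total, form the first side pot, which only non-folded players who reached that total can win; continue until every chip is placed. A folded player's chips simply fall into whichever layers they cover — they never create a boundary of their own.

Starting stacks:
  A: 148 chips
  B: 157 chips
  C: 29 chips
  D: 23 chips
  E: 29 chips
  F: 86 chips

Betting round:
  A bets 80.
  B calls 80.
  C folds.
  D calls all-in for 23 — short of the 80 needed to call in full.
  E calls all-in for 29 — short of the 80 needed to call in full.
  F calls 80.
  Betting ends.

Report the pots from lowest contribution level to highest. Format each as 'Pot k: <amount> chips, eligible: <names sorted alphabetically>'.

Pot 1: 115 chips, eligible: A, B, D, E, F
Pot 2: 24 chips, eligible: A, B, E, F
Pot 3: 153 chips, eligible: A, B, F

Derivation:
Contributions: A=80, B=80, D=23, E=29, F=80
Folded: C
Pot levels (distinct totals of non-folded players): 23, 29, 80
Layer 1-23: 23 each from A, B, D, E, F = 23*5 = 115 chips; eligible A, B, D, E, F
Layer 24-29: 6 each from A, B, E, F = 6*4 = 24 chips; eligible A, B, E, F
Layer 30-80: 51 each from A, B, F = 51*3 = 153 chips; eligible A, B, F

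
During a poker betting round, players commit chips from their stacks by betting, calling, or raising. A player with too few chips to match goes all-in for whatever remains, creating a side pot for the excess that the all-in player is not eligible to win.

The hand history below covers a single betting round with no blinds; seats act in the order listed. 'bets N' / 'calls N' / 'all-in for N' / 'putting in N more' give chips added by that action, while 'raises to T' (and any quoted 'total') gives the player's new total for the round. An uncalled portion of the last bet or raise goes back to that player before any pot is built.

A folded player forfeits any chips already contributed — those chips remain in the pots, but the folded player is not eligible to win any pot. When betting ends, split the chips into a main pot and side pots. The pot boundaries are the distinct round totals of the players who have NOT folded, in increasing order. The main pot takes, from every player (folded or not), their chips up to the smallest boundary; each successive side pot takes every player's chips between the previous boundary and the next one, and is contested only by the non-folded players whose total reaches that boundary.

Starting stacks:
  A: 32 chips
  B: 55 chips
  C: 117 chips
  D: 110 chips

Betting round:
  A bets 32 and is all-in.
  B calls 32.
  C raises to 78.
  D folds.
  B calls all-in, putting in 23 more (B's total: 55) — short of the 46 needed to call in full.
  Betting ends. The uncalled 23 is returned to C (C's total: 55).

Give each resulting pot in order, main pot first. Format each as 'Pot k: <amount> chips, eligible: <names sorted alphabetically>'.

Pot 1: 96 chips, eligible: A, B, C
Pot 2: 46 chips, eligible: B, C

Derivation:
Contributions (after 23 returned to C): A=32, B=55, C=55
Folded: D
Pot levels (distinct totals of non-folded players): 32, 55
Layer 1-32: 32 each from A, B, C = 32*3 = 96 chips; eligible A, B, C
Layer 33-55: 23 each from B, C = 23*2 = 46 chips; eligible B, C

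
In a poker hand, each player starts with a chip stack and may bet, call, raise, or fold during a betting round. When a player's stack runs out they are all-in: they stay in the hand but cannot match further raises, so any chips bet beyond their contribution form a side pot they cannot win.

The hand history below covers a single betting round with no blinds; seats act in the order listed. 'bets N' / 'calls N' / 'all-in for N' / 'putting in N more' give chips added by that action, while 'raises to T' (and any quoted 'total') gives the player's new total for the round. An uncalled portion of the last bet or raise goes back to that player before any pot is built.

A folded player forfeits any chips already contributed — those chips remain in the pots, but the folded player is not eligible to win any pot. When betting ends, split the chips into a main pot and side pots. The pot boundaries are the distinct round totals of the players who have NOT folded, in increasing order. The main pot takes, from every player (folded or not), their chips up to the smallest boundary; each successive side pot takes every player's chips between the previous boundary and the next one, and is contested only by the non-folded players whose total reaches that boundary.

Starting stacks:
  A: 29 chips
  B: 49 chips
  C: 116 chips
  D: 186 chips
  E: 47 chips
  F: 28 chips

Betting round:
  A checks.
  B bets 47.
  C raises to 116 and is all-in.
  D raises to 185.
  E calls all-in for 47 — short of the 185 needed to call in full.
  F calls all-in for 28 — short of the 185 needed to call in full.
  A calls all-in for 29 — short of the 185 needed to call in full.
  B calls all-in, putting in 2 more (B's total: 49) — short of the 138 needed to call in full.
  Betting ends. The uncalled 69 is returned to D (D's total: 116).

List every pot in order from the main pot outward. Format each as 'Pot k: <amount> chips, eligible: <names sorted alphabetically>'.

Pot 1: 168 chips, eligible: A, B, C, D, E, F
Pot 2: 5 chips, eligible: A, B, C, D, E
Pot 3: 72 chips, eligible: B, C, D, E
Pot 4: 6 chips, eligible: B, C, D
Pot 5: 134 chips, eligible: C, D

Derivation:
Contributions (after 69 returned to D): A=29, B=49, C=116, D=116, E=47, F=28
Pot levels (distinct totals of non-folded players): 28, 29, 47, 49, 116
Layer 1-28: 28 each from A, B, C, D, E, F = 28*6 = 168 chips; eligible A, B, C, D, E, F
Layer 29-29: 1 each from A, B, C, D, E = 1*5 = 5 chips; eligible A, B, C, D, E
Layer 30-47: 18 each from B, C, D, E = 18*4 = 72 chips; eligible B, C, D, E
Layer 48-49: 2 each from B, C, D = 2*3 = 6 chips; eligible B, C, D
Layer 50-116: 67 each from C, D = 67*2 = 134 chips; eligible C, D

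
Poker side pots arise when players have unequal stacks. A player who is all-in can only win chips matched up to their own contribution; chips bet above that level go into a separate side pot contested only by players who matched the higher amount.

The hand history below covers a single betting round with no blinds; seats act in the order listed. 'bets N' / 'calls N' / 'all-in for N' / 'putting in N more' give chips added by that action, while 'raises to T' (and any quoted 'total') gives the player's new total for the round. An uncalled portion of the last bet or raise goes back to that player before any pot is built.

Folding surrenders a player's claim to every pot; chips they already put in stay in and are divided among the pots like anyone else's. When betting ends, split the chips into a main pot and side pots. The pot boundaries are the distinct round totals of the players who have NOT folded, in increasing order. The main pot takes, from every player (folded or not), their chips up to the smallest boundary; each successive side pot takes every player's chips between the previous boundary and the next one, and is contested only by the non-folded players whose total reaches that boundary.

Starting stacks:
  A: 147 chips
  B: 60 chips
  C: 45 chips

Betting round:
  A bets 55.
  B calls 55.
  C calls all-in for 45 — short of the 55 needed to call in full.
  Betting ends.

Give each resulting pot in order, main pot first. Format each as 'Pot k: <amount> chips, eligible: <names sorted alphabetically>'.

Pot 1: 135 chips, eligible: A, B, C
Pot 2: 20 chips, eligible: A, B

Derivation:
Contributions: A=55, B=55, C=45
Pot levels (distinct totals of non-folded players): 45, 55
Layer 1-45: 45 each from A, B, C = 45*3 = 135 chips; eligible A, B, C
Layer 46-55: 10 each from A, B = 10*2 = 20 chips; eligible A, B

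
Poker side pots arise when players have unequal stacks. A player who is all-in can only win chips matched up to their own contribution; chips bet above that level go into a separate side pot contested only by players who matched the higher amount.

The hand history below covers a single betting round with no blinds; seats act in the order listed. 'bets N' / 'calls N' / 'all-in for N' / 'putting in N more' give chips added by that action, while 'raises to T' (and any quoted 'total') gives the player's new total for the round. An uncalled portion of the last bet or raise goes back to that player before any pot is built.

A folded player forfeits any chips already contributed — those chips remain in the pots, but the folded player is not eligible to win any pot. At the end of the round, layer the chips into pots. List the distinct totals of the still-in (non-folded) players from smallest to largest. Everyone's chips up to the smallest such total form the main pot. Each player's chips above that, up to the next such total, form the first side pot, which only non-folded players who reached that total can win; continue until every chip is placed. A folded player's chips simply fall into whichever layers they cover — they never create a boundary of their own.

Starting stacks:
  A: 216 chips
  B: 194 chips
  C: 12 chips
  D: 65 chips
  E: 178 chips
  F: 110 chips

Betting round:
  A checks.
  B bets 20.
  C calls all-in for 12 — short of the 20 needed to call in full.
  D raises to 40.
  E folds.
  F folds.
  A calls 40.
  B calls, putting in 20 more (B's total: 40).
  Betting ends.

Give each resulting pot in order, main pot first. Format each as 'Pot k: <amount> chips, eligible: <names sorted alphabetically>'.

Pot 1: 48 chips, eligible: A, B, C, D
Pot 2: 84 chips, eligible: A, B, D

Derivation:
Contributions: A=40, B=40, C=12, D=40
Folded: E, F
Pot levels (distinct totals of non-folded players): 12, 40
Layer 1-12: 12 each from A, B, C, D = 12*4 = 48 chips; eligible A, B, C, D
Layer 13-40: 28 each from A, B, D = 28*3 = 84 chips; eligible A, B, D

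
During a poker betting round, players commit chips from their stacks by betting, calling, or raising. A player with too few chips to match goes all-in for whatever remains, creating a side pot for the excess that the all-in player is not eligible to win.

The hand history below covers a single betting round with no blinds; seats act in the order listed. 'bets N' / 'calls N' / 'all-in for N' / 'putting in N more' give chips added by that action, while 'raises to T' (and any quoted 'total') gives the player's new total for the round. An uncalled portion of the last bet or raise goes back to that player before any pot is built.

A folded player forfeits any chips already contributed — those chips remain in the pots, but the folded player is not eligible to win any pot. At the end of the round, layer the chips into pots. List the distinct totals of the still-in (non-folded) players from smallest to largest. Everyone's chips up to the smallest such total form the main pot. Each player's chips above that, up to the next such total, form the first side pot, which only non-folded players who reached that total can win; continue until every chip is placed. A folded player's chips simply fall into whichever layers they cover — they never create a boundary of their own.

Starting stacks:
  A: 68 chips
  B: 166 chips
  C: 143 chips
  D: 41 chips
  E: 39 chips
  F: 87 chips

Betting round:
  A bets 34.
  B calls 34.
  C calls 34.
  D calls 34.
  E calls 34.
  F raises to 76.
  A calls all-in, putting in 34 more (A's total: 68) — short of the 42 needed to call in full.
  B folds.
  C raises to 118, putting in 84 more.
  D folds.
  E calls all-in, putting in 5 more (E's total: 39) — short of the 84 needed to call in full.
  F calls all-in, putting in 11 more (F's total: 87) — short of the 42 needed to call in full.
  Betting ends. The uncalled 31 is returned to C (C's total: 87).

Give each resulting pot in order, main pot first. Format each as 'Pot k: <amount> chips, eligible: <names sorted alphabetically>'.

Contributions (after 31 returned to C): A=68, B=34, C=87, D=34, E=39, F=87
Folded: B, D
Pot levels (distinct totals of non-folded players): 39, 68, 87
Layer 1-39: A 39 + B 34 + C 39 + D 34 + E 39 + F 39 = 224 chips; eligible A, C, E, F
Layer 40-68: 29 each from A, C, F = 29*3 = 87 chips; eligible A, C, F
Layer 69-87: 19 each from C, F = 19*2 = 38 chips; eligible C, F

Pot 1: 224 chips, eligible: A, C, E, F
Pot 2: 87 chips, eligible: A, C, F
Pot 3: 38 chips, eligible: C, F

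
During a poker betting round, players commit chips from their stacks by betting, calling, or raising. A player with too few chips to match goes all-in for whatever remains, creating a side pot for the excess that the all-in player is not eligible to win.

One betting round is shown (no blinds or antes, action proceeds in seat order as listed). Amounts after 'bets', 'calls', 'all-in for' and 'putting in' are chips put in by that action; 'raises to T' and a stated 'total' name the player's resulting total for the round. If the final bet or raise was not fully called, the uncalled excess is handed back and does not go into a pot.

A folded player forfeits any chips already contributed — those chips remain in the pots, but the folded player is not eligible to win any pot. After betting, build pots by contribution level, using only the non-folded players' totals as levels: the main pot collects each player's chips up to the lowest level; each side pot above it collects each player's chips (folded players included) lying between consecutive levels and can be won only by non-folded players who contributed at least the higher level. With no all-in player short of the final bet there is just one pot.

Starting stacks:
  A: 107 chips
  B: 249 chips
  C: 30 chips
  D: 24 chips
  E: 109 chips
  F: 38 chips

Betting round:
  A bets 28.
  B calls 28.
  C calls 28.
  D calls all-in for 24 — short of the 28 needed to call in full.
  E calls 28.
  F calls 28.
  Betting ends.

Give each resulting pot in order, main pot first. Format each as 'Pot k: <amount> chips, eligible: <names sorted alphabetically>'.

Pot 1: 144 chips, eligible: A, B, C, D, E, F
Pot 2: 20 chips, eligible: A, B, C, E, F

Derivation:
Contributions: A=28, B=28, C=28, D=24, E=28, F=28
Pot levels (distinct totals of non-folded players): 24, 28
Layer 1-24: 24 each from A, B, C, D, E, F = 24*6 = 144 chips; eligible A, B, C, D, E, F
Layer 25-28: 4 each from A, B, C, E, F = 4*5 = 20 chips; eligible A, B, C, E, F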